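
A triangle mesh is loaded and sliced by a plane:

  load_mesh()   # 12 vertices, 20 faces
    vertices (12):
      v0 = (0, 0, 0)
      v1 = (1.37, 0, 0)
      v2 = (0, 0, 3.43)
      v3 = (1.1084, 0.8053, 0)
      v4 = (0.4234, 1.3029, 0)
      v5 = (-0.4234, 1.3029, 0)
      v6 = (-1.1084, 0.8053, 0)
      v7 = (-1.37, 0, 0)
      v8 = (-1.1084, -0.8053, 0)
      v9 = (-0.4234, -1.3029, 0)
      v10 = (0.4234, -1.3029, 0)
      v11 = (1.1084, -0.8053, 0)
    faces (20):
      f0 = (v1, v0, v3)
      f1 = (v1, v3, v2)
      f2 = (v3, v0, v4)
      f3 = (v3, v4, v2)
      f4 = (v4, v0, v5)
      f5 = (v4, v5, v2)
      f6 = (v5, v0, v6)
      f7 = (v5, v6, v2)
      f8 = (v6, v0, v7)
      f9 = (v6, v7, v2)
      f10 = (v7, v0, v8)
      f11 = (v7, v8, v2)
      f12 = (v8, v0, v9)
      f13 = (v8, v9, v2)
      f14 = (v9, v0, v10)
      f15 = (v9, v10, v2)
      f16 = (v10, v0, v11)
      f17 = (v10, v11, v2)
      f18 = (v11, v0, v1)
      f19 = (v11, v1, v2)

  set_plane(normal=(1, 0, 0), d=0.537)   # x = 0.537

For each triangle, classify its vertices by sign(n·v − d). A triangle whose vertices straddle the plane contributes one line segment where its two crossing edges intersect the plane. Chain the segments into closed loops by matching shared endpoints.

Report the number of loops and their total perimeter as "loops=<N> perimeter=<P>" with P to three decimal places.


Straddling triangles (8 of 20):
  (v1,v0,v3) [+-+] → (0.537, 0, 0)–(0.537, 0.390153, 0)  len=0.3902
  (v1,v3,v2) [++-] → (0.537, 0.390153, 1.76823)–(0.537, 0, 2.08554)  len=0.5029
  (v3,v0,v4) [+--] → (0.537, 0.390153, 0)–(0.537, 1.22038, 0)  len=0.8302
  (v3,v4,v2) [+--] → (0.537, 1.22038, 0)–(0.537, 0.390153, 1.76823)  len=1.9534
  (v10,v0,v11) [--+] → (0.537, -0.390153, 0)–(0.537, -1.22038, 0)  len=0.8302
  (v10,v11,v2) [-+-] → (0.537, -1.22038, 0)–(0.537, -0.390153, 1.76823)  len=1.9534
  (v11,v0,v1) [+-+] → (0.537, -0.390153, 0)–(0.537, 0, 0)  len=0.3902
  (v11,v1,v2) [++-] → (0.537, 0, 2.08554)–(0.537, -0.390153, 1.76823)  len=0.5029

Chained into 1 loop(s):
  loop 1: 8 segments, perimeter = 7.3534
Total perimeter = 7.353

loops=1 perimeter=7.353


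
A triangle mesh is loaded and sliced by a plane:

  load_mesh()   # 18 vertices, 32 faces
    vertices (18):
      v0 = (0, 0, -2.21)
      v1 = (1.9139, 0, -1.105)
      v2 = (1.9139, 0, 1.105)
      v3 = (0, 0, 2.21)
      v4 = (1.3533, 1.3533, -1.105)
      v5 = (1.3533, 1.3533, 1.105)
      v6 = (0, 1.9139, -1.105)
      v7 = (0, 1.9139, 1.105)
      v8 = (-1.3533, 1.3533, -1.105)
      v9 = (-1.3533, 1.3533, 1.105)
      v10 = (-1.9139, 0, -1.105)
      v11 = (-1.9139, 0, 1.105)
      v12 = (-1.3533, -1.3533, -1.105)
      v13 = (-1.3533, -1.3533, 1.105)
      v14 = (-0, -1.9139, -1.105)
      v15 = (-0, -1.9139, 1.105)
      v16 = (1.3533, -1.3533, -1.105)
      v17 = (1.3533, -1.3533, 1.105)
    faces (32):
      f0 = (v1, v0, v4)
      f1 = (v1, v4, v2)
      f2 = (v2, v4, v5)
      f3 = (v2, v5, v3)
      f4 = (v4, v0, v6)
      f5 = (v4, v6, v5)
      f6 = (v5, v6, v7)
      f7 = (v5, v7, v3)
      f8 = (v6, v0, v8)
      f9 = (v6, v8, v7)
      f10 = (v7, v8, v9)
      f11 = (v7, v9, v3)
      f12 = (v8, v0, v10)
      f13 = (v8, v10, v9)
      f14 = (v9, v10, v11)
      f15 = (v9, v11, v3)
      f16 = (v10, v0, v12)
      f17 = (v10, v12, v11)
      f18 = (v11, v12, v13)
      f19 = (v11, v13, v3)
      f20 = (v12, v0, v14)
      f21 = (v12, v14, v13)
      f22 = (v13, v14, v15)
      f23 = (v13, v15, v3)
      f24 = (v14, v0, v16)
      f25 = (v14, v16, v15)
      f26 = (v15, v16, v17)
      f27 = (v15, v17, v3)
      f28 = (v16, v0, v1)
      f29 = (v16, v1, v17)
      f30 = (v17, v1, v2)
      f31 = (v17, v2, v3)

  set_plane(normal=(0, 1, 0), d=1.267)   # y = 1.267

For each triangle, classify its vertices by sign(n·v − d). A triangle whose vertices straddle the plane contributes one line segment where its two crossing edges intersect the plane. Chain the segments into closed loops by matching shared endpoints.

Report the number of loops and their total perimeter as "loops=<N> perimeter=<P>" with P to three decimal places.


Straddling triangles (12 of 32):
  (v1,v0,v4) [--+] → (1.267, 1.267, -1.17547)–(1.38905, 1.267, -1.105)  len=0.1409
  (v1,v4,v2) [-+-] → (1.38905, 1.267, -1.105)–(1.38905, 1.267, -0.964068)  len=0.1409
  (v2,v4,v5) [-++] → (1.38905, 1.267, -0.964068)–(1.38905, 1.267, 1.105)  len=2.0691
  (v2,v5,v3) [-+-] → (1.38905, 1.267, 1.105)–(1.267, 1.267, 1.17547)  len=0.1409
  (v4,v0,v6) [+-+] → (1.267, 1.267, -1.17547)–(0, 1.267, -1.47849)  len=1.3027
  (v5,v7,v3) [++-] → (0, 1.267, 1.47849)–(1.267, 1.267, 1.17547)  len=1.3027
  (v6,v0,v8) [+-+] → (0, 1.267, -1.47849)–(-1.267, 1.267, -1.17547)  len=1.3027
  (v7,v9,v3) [++-] → (-1.267, 1.267, 1.17547)–(0, 1.267, 1.47849)  len=1.3027
  (v8,v0,v10) [+--] → (-1.267, 1.267, -1.17547)–(-1.38905, 1.267, -1.105)  len=0.1409
  (v8,v10,v9) [+-+] → (-1.38905, 1.267, -1.105)–(-1.38905, 1.267, 0.964068)  len=2.0691
  (v9,v10,v11) [+--] → (-1.38905, 1.267, 0.964068)–(-1.38905, 1.267, 1.105)  len=0.1409
  (v9,v11,v3) [+--] → (-1.38905, 1.267, 1.105)–(-1.267, 1.267, 1.17547)  len=0.1409

Chained into 1 loop(s):
  loop 1: 12 segments, perimeter = 10.1947
Total perimeter = 10.195

loops=1 perimeter=10.195


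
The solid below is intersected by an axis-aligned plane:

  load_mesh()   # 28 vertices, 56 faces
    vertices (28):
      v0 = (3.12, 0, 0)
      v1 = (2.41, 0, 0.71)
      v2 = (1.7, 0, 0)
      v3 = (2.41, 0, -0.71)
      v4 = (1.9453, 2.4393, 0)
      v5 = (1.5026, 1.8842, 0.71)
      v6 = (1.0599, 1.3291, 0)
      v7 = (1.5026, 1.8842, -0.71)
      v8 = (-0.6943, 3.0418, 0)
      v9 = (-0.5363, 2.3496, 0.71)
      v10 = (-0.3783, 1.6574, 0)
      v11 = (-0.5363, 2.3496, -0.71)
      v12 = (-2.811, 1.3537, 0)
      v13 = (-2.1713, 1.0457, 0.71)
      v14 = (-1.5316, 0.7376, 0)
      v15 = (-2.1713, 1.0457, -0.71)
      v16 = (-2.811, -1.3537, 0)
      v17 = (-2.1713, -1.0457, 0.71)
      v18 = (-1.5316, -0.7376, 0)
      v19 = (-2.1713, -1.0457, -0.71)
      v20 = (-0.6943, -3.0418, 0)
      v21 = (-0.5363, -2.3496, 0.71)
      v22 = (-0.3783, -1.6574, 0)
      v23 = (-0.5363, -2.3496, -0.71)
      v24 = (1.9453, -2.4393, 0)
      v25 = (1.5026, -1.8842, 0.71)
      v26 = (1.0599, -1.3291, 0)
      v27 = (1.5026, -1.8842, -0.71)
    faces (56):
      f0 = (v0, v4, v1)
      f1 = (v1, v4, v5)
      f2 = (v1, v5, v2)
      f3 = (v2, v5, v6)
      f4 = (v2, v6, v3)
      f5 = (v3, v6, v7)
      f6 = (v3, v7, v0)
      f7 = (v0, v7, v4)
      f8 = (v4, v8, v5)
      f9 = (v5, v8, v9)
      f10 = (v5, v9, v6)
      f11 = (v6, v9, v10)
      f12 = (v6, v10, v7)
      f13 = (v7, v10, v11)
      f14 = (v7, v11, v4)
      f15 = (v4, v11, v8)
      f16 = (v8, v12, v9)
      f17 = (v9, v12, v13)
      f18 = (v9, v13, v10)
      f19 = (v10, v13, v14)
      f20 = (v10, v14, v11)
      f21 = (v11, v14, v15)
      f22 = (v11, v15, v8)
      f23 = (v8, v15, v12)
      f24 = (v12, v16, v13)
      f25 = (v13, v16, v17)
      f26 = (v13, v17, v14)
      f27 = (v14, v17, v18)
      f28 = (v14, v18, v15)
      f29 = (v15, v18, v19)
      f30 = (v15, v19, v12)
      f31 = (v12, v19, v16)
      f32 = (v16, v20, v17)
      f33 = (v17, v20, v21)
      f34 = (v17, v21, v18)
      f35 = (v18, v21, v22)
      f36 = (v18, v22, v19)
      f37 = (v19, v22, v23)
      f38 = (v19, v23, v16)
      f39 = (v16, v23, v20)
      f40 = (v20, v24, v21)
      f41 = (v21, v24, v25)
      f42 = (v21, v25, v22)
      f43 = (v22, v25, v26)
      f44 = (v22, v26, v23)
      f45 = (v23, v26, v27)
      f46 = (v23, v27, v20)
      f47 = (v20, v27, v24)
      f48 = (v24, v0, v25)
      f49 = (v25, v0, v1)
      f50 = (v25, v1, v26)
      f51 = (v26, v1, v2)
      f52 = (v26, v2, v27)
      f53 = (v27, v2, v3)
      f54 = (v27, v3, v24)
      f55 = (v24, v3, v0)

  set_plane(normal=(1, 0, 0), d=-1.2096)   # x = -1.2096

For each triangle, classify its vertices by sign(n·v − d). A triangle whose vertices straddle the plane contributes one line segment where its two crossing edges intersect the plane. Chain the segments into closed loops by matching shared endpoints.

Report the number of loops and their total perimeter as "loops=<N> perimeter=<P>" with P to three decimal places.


loops=2 perimeter=8.667

Straddling triangles (16 of 56):
  (v8,v12,v9) [+-+] → (-1.2096, 2.63084, 0)–(-1.2096, 2.05482, 0.499843)  len=0.7627
  (v9,v12,v13) [+--] → (-1.2096, 2.05482, 0.499843)–(-1.2096, 1.81265, 0.71)  len=0.3206
  (v9,v13,v10) [+-+] → (-1.2096, 1.81265, 0.71)–(-1.2096, 1.37379, 0.329182)  len=0.5810
  (v10,v13,v14) [+--] → (-1.2096, 1.37379, 0.329182)–(-1.2096, 0.994407, 0)  len=0.5023
  (v10,v14,v11) [+-+] → (-1.2096, 0.994407, 0)–(-1.2096, 1.25912, -0.2297)  len=0.3505
  (v11,v14,v15) [+--] → (-1.2096, 1.25912, -0.2297)–(-1.2096, 1.81265, -0.71)  len=0.7329
  (v11,v15,v8) [+-+] → (-1.2096, 1.81265, -0.71)–(-1.2096, 2.34539, -0.247707)  len=0.7054
  (v8,v15,v12) [+--] → (-1.2096, 2.34539, -0.247707)–(-1.2096, 2.63084, 0)  len=0.3779
  (v16,v20,v17) [-+-] → (-1.2096, -2.63084, 0)–(-1.2096, -2.34539, 0.247707)  len=0.3779
  (v17,v20,v21) [-++] → (-1.2096, -2.34539, 0.247707)–(-1.2096, -1.81265, 0.71)  len=0.7054
  (v17,v21,v18) [-+-] → (-1.2096, -1.81265, 0.71)–(-1.2096, -1.25912, 0.2297)  len=0.7329
  (v18,v21,v22) [-++] → (-1.2096, -1.25912, 0.2297)–(-1.2096, -0.994407, 0)  len=0.3505
  (v18,v22,v19) [-+-] → (-1.2096, -0.994407, 0)–(-1.2096, -1.37379, -0.329182)  len=0.5023
  (v19,v22,v23) [-++] → (-1.2096, -1.37379, -0.329182)–(-1.2096, -1.81265, -0.71)  len=0.5810
  (v19,v23,v16) [-+-] → (-1.2096, -1.81265, -0.71)–(-1.2096, -2.05482, -0.499843)  len=0.3206
  (v16,v23,v20) [-++] → (-1.2096, -2.05482, -0.499843)–(-1.2096, -2.63084, 0)  len=0.7627

Chained into 2 loop(s):
  loop 1: 8 segments, perimeter = 4.3333
  loop 2: 8 segments, perimeter = 4.3333
Total perimeter = 8.667


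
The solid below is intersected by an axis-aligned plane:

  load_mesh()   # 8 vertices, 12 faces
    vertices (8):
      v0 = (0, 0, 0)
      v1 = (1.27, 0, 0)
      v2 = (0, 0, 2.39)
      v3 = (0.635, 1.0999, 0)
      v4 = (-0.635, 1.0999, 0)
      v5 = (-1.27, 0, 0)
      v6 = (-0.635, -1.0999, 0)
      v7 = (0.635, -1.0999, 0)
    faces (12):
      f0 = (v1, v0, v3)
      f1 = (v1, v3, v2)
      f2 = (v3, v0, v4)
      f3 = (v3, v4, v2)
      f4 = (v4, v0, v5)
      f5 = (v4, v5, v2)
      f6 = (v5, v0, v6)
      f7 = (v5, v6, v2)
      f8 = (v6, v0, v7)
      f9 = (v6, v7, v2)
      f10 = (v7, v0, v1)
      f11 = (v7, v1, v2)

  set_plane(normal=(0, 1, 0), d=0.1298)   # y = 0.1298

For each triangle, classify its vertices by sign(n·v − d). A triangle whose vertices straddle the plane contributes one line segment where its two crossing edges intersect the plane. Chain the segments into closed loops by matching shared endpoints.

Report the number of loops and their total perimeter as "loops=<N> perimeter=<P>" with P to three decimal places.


Straddling triangles (6 of 12):
  (v1,v0,v3) [--+] → (0.0749368, 0.1298, 0)–(1.19506, 0.1298, 0)  len=1.1201
  (v1,v3,v2) [-+-] → (1.19506, 0.1298, 0)–(0.0749368, 0.1298, 2.10795)  len=2.3871
  (v3,v0,v4) [+-+] → (0.0749368, 0.1298, 0)–(-0.0749368, 0.1298, 0)  len=0.1499
  (v3,v4,v2) [++-] → (-0.0749368, 0.1298, 2.10795)–(0.0749368, 0.1298, 2.10795)  len=0.1499
  (v4,v0,v5) [+--] → (-0.0749368, 0.1298, 0)–(-1.19506, 0.1298, 0)  len=1.1201
  (v4,v5,v2) [+--] → (-1.19506, 0.1298, 0)–(-0.0749368, 0.1298, 2.10795)  len=2.3871

Chained into 1 loop(s):
  loop 1: 6 segments, perimeter = 7.3142
Total perimeter = 7.314

loops=1 perimeter=7.314


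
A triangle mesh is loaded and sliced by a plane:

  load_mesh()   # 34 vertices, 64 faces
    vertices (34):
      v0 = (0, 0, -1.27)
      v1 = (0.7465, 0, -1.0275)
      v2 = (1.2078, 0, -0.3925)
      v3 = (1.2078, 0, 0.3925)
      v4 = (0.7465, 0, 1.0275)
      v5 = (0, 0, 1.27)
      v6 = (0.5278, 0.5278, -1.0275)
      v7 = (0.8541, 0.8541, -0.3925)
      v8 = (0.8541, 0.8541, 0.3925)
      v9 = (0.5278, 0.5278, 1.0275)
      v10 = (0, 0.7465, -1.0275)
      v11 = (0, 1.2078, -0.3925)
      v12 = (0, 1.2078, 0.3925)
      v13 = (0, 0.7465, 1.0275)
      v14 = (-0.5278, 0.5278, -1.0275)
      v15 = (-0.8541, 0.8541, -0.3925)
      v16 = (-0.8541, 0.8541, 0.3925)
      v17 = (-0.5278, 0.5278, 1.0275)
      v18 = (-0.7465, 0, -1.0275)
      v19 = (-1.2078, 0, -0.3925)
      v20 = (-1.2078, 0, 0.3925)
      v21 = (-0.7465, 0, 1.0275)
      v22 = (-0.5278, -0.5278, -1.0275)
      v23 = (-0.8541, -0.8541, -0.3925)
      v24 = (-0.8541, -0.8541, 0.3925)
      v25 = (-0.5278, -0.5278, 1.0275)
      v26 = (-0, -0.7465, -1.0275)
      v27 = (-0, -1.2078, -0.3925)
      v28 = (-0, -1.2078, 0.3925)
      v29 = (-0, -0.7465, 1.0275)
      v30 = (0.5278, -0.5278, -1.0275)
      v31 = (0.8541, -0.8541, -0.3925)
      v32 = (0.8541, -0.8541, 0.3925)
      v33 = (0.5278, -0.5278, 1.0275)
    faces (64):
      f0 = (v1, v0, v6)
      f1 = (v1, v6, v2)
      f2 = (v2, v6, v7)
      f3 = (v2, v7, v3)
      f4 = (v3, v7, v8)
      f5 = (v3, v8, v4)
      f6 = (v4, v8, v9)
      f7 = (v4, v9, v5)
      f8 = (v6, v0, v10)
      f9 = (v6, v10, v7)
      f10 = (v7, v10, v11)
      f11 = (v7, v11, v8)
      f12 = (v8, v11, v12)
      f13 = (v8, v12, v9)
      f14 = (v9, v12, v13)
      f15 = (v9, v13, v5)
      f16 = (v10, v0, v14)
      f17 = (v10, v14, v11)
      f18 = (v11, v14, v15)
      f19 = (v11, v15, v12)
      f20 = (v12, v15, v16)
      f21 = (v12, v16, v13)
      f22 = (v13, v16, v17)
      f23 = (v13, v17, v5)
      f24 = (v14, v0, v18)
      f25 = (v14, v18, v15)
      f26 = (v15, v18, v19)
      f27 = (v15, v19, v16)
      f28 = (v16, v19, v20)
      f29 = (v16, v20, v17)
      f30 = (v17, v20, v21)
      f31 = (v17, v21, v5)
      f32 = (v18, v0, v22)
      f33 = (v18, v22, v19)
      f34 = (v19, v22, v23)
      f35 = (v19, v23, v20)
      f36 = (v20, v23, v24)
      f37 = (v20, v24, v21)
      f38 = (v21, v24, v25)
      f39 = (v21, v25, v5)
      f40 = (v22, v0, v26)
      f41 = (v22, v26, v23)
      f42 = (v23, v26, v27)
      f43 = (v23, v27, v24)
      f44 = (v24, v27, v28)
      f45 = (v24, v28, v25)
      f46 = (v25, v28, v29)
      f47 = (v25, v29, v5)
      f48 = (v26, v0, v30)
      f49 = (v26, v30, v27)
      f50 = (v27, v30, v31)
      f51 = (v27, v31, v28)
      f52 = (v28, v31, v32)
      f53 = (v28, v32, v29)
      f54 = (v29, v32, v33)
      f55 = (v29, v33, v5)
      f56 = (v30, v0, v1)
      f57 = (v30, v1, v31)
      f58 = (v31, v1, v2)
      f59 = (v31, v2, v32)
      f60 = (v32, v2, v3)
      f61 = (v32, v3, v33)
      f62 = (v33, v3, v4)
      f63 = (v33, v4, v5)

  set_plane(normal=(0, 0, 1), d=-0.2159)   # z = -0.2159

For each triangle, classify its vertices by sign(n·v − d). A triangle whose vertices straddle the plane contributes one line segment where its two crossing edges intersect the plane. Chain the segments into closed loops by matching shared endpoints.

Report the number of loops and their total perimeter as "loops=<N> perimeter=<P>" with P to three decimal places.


loops=1 perimeter=7.396

Straddling triangles (16 of 64):
  (v2,v7,v3) [--+] → (0.933671, 0.661955, -0.2159)–(1.2078, 0, -0.2159)  len=0.7165
  (v3,v7,v8) [+-+] → (0.933671, 0.661955, -0.2159)–(0.8541, 0.8541, -0.2159)  len=0.2080
  (v7,v11,v8) [--+] → (0.192145, 1.12823, -0.2159)–(0.8541, 0.8541, -0.2159)  len=0.7165
  (v8,v11,v12) [+-+] → (0.192145, 1.12823, -0.2159)–(0, 1.2078, -0.2159)  len=0.2080
  (v11,v15,v12) [--+] → (-0.661955, 0.933671, -0.2159)–(0, 1.2078, -0.2159)  len=0.7165
  (v12,v15,v16) [+-+] → (-0.661955, 0.933671, -0.2159)–(-0.8541, 0.8541, -0.2159)  len=0.2080
  (v15,v19,v16) [--+] → (-1.12823, 0.192145, -0.2159)–(-0.8541, 0.8541, -0.2159)  len=0.7165
  (v16,v19,v20) [+-+] → (-1.12823, 0.192145, -0.2159)–(-1.2078, 0, -0.2159)  len=0.2080
  (v19,v23,v20) [--+] → (-0.933671, -0.661955, -0.2159)–(-1.2078, 0, -0.2159)  len=0.7165
  (v20,v23,v24) [+-+] → (-0.933671, -0.661955, -0.2159)–(-0.8541, -0.8541, -0.2159)  len=0.2080
  (v23,v27,v24) [--+] → (-0.192145, -1.12823, -0.2159)–(-0.8541, -0.8541, -0.2159)  len=0.7165
  (v24,v27,v28) [+-+] → (-0.192145, -1.12823, -0.2159)–(0, -1.2078, -0.2159)  len=0.2080
  (v27,v31,v28) [--+] → (0.661955, -0.933671, -0.2159)–(0, -1.2078, -0.2159)  len=0.7165
  (v28,v31,v32) [+-+] → (0.661955, -0.933671, -0.2159)–(0.8541, -0.8541, -0.2159)  len=0.2080
  (v31,v2,v32) [--+] → (1.12823, -0.192145, -0.2159)–(0.8541, -0.8541, -0.2159)  len=0.7165
  (v32,v2,v3) [+-+] → (1.12823, -0.192145, -0.2159)–(1.2078, 0, -0.2159)  len=0.2080

Chained into 1 loop(s):
  loop 1: 16 segments, perimeter = 7.3955
Total perimeter = 7.396


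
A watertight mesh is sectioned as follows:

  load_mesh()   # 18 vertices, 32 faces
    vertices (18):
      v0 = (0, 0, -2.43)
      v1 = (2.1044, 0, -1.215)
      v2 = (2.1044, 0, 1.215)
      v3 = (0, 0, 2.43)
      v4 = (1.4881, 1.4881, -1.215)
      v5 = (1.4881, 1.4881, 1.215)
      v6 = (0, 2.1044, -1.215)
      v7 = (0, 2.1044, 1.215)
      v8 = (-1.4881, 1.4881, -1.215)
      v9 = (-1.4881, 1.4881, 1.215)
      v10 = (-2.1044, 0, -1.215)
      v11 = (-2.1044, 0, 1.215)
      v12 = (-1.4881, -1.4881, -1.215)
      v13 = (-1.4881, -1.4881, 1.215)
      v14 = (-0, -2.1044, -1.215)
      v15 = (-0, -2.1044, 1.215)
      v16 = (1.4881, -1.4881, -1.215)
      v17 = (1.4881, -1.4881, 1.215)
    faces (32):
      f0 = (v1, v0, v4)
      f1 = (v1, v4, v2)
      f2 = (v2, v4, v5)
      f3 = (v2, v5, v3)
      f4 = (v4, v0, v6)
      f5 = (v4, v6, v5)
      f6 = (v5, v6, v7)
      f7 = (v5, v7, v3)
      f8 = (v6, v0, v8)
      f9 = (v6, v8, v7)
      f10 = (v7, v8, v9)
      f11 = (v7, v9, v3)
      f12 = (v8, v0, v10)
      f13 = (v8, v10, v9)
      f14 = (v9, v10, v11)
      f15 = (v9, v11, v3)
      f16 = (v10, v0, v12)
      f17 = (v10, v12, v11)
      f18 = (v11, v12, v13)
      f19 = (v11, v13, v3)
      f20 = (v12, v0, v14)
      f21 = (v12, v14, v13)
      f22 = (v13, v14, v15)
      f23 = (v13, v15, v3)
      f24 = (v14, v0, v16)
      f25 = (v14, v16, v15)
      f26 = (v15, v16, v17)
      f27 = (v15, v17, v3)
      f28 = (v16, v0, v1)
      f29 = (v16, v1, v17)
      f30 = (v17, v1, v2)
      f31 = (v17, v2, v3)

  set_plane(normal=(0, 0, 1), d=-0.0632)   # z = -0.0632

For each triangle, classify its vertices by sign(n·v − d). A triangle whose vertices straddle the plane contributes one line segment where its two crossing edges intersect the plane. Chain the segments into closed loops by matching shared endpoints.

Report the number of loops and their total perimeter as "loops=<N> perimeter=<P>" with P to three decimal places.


loops=1 perimeter=12.885

Straddling triangles (16 of 32):
  (v1,v4,v2) [--+] → (1.78022, 0.782753, -0.0632)–(2.1044, 0, -0.0632)  len=0.8472
  (v2,v4,v5) [+-+] → (1.78022, 0.782753, -0.0632)–(1.4881, 1.4881, -0.0632)  len=0.7634
  (v4,v6,v5) [--+] → (0.705347, 1.81228, -0.0632)–(1.4881, 1.4881, -0.0632)  len=0.8472
  (v5,v6,v7) [+-+] → (0.705347, 1.81228, -0.0632)–(0, 2.1044, -0.0632)  len=0.7634
  (v6,v8,v7) [--+] → (-0.782753, 1.78022, -0.0632)–(0, 2.1044, -0.0632)  len=0.8472
  (v7,v8,v9) [+-+] → (-0.782753, 1.78022, -0.0632)–(-1.4881, 1.4881, -0.0632)  len=0.7634
  (v8,v10,v9) [--+] → (-1.81228, 0.705347, -0.0632)–(-1.4881, 1.4881, -0.0632)  len=0.8472
  (v9,v10,v11) [+-+] → (-1.81228, 0.705347, -0.0632)–(-2.1044, 0, -0.0632)  len=0.7634
  (v10,v12,v11) [--+] → (-1.78022, -0.782753, -0.0632)–(-2.1044, 0, -0.0632)  len=0.8472
  (v11,v12,v13) [+-+] → (-1.78022, -0.782753, -0.0632)–(-1.4881, -1.4881, -0.0632)  len=0.7634
  (v12,v14,v13) [--+] → (-0.705347, -1.81228, -0.0632)–(-1.4881, -1.4881, -0.0632)  len=0.8472
  (v13,v14,v15) [+-+] → (-0.705347, -1.81228, -0.0632)–(0, -2.1044, -0.0632)  len=0.7634
  (v14,v16,v15) [--+] → (0.782753, -1.78022, -0.0632)–(0, -2.1044, -0.0632)  len=0.8472
  (v15,v16,v17) [+-+] → (0.782753, -1.78022, -0.0632)–(1.4881, -1.4881, -0.0632)  len=0.7634
  (v16,v1,v17) [--+] → (1.81228, -0.705347, -0.0632)–(1.4881, -1.4881, -0.0632)  len=0.8472
  (v17,v1,v2) [+-+] → (1.81228, -0.705347, -0.0632)–(2.1044, 0, -0.0632)  len=0.7634

Chained into 1 loop(s):
  loop 1: 16 segments, perimeter = 12.8854
Total perimeter = 12.885


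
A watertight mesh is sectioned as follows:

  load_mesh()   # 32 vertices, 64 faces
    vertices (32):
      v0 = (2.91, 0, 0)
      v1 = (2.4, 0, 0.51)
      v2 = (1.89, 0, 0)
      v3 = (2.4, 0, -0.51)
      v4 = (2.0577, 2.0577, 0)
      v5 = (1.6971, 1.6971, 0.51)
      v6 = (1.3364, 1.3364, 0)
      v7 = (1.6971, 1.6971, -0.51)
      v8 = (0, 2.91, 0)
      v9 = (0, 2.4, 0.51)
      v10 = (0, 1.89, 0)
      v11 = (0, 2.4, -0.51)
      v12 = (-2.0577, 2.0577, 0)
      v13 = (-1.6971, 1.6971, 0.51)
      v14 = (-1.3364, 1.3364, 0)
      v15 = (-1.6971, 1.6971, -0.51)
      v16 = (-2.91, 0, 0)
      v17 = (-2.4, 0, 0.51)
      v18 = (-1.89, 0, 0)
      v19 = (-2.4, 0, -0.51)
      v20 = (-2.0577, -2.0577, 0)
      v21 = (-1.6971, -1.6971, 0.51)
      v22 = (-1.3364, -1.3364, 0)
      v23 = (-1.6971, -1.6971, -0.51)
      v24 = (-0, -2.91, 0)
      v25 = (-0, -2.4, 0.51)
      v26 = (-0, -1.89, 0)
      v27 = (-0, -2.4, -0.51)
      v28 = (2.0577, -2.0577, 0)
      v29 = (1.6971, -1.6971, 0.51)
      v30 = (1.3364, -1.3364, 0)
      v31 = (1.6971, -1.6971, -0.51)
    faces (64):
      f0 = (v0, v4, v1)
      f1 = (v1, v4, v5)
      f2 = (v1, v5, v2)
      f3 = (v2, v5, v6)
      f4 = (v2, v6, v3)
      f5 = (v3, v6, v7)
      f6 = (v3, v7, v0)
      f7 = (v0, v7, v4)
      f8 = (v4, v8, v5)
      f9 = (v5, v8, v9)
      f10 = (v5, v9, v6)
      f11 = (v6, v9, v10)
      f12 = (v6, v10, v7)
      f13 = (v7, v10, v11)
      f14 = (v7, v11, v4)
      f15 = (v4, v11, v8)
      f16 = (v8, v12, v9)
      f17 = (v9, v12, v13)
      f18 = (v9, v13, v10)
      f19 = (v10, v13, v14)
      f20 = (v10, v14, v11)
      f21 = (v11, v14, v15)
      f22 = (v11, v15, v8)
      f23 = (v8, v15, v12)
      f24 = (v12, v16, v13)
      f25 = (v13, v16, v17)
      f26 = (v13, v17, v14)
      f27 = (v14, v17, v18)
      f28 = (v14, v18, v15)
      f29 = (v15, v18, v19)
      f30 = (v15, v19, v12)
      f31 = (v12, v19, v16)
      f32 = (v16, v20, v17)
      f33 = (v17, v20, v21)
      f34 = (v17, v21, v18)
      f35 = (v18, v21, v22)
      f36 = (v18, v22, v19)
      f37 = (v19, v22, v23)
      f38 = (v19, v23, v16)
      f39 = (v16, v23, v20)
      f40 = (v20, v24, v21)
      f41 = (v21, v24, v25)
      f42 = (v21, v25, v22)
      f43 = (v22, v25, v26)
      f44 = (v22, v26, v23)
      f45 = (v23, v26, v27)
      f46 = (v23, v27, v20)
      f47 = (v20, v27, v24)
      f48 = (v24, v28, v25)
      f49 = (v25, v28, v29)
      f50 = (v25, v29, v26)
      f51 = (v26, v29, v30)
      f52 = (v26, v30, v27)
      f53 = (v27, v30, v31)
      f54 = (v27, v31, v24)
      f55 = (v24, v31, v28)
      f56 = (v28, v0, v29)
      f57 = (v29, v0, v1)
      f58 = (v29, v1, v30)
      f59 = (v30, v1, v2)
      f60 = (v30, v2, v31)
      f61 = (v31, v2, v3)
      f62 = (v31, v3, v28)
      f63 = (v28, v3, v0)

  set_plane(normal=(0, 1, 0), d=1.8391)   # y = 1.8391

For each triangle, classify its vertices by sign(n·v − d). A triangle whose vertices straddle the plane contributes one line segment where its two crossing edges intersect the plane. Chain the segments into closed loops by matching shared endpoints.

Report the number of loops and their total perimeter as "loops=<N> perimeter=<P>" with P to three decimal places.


Straddling triangles (20 of 64):
  (v0,v4,v1) [-+-] → (2.14824, 1.8391, 0)–(2.09406, 1.8391, 0.0541799)  len=0.0766
  (v1,v4,v5) [-+-] → (2.09406, 1.8391, 0.0541799)–(1.8391, 1.8391, 0.309168)  len=0.3606
  (v0,v7,v4) [--+] → (1.8391, 1.8391, -0.309168)–(2.14824, 1.8391, 0)  len=0.4372
  (v4,v8,v5) [++-] → (1.49841, 1.8391, 0.450292)–(1.8391, 1.8391, 0.309168)  len=0.3688
  (v5,v8,v9) [-++] → (1.49841, 1.8391, 0.450292)–(1.35425, 1.8391, 0.51)  len=0.1560
  (v5,v9,v6) [-+-] → (1.35425, 1.8391, 0.51)–(0.704764, 1.8391, 0.241046)  len=0.7030
  (v6,v9,v10) [-++] → (0.704764, 1.8391, 0.241046)–(0.122873, 1.8391, 0)  len=0.6298
  (v6,v10,v7) [-+-] → (0.122873, 1.8391, 0)–(0.447809, 1.8391, -0.134572)  len=0.3517
  (v7,v10,v11) [-++] → (0.447809, 1.8391, -0.134572)–(1.35425, 1.8391, -0.51)  len=0.9811
  (v7,v11,v4) [-++] → (1.35425, 1.8391, -0.51)–(1.8391, 1.8391, -0.309168)  len=0.5248
  (v9,v12,v13) [++-] → (-1.8391, 1.8391, 0.309168)–(-1.35425, 1.8391, 0.51)  len=0.5248
  (v9,v13,v10) [+-+] → (-1.35425, 1.8391, 0.51)–(-0.447809, 1.8391, 0.134572)  len=0.9811
  (v10,v13,v14) [+--] → (-0.447809, 1.8391, 0.134572)–(-0.122873, 1.8391, 0)  len=0.3517
  (v10,v14,v11) [+-+] → (-0.122873, 1.8391, 0)–(-0.704764, 1.8391, -0.241046)  len=0.6298
  (v11,v14,v15) [+--] → (-0.704764, 1.8391, -0.241046)–(-1.35425, 1.8391, -0.51)  len=0.7030
  (v11,v15,v8) [+-+] → (-1.35425, 1.8391, -0.51)–(-1.49841, 1.8391, -0.450292)  len=0.1560
  (v8,v15,v12) [+-+] → (-1.49841, 1.8391, -0.450292)–(-1.8391, 1.8391, -0.309168)  len=0.3688
  (v12,v16,v13) [+--] → (-2.14824, 1.8391, 0)–(-1.8391, 1.8391, 0.309168)  len=0.4372
  (v15,v19,v12) [--+] → (-2.09406, 1.8391, -0.0541799)–(-1.8391, 1.8391, -0.309168)  len=0.3606
  (v12,v19,v16) [+--] → (-2.09406, 1.8391, -0.0541799)–(-2.14824, 1.8391, 0)  len=0.0766

Chained into 2 loop(s):
  loop 1: 10 segments, perimeter = 4.5896
  loop 2: 10 segments, perimeter = 4.5896
Total perimeter = 9.179

loops=2 perimeter=9.179


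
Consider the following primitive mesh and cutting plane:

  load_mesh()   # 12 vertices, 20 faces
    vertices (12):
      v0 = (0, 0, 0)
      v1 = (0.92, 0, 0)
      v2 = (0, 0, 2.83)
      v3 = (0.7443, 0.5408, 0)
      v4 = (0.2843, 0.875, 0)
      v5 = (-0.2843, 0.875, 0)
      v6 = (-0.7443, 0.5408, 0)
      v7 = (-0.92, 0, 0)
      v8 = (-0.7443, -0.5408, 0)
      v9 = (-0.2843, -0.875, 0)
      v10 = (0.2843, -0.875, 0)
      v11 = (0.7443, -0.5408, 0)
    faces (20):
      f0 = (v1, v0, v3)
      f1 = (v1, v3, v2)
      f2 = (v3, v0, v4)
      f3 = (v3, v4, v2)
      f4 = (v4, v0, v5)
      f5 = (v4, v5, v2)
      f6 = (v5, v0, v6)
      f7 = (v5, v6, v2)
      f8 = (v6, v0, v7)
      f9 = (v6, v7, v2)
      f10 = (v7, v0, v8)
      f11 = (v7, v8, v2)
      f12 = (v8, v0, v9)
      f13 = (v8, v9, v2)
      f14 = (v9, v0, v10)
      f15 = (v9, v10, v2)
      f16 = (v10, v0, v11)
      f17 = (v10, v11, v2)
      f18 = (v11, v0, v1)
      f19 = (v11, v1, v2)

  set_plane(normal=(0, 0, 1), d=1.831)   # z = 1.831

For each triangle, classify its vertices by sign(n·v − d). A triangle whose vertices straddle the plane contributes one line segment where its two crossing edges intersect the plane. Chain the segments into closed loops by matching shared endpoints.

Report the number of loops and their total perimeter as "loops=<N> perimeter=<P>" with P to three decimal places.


loops=1 perimeter=2.007

Straddling triangles (10 of 20):
  (v1,v3,v2) [--+] → (0.262741, 0.190904, 1.831)–(0.324763, 0, 1.831)  len=0.2007
  (v3,v4,v2) [--+] → (0.100359, 0.308878, 1.831)–(0.262741, 0.190904, 1.831)  len=0.2007
  (v4,v5,v2) [--+] → (-0.100359, 0.308878, 1.831)–(0.100359, 0.308878, 1.831)  len=0.2007
  (v5,v6,v2) [--+] → (-0.262741, 0.190904, 1.831)–(-0.100359, 0.308878, 1.831)  len=0.2007
  (v6,v7,v2) [--+] → (-0.324763, 0, 1.831)–(-0.262741, 0.190904, 1.831)  len=0.2007
  (v7,v8,v2) [--+] → (-0.262741, -0.190904, 1.831)–(-0.324763, 0, 1.831)  len=0.2007
  (v8,v9,v2) [--+] → (-0.100359, -0.308878, 1.831)–(-0.262741, -0.190904, 1.831)  len=0.2007
  (v9,v10,v2) [--+] → (0.100359, -0.308878, 1.831)–(-0.100359, -0.308878, 1.831)  len=0.2007
  (v10,v11,v2) [--+] → (0.262741, -0.190904, 1.831)–(0.100359, -0.308878, 1.831)  len=0.2007
  (v11,v1,v2) [--+] → (0.324763, 0, 1.831)–(0.262741, -0.190904, 1.831)  len=0.2007

Chained into 1 loop(s):
  loop 1: 10 segments, perimeter = 2.0072
Total perimeter = 2.007


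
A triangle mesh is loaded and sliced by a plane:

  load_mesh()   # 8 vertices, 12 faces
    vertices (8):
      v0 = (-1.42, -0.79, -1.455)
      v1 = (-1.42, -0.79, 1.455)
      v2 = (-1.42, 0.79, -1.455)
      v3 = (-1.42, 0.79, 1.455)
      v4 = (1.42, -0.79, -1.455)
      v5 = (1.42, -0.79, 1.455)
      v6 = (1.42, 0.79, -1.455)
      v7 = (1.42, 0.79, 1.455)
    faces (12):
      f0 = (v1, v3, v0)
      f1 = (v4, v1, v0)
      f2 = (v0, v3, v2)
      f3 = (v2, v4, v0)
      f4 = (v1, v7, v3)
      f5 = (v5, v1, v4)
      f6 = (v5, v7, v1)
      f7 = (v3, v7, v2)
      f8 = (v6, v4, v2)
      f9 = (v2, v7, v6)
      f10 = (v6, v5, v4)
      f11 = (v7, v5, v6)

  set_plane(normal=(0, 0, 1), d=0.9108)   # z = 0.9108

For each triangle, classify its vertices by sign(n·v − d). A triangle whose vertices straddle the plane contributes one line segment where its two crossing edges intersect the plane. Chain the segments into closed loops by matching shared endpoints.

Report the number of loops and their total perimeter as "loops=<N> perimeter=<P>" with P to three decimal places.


Straddling triangles (8 of 12):
  (v1,v3,v0) [++-] → (-1.42, 0.494524, 0.9108)–(-1.42, -0.79, 0.9108)  len=1.2845
  (v4,v1,v0) [-+-] → (-0.888891, -0.79, 0.9108)–(-1.42, -0.79, 0.9108)  len=0.5311
  (v0,v3,v2) [-+-] → (-1.42, 0.494524, 0.9108)–(-1.42, 0.79, 0.9108)  len=0.2955
  (v5,v1,v4) [++-] → (-0.888891, -0.79, 0.9108)–(1.42, -0.79, 0.9108)  len=2.3089
  (v3,v7,v2) [++-] → (0.888891, 0.79, 0.9108)–(-1.42, 0.79, 0.9108)  len=2.3089
  (v2,v7,v6) [-+-] → (0.888891, 0.79, 0.9108)–(1.42, 0.79, 0.9108)  len=0.5311
  (v6,v5,v4) [-+-] → (1.42, -0.494524, 0.9108)–(1.42, -0.79, 0.9108)  len=0.2955
  (v7,v5,v6) [++-] → (1.42, -0.494524, 0.9108)–(1.42, 0.79, 0.9108)  len=1.2845

Chained into 1 loop(s):
  loop 1: 8 segments, perimeter = 8.8400
Total perimeter = 8.840

loops=1 perimeter=8.840


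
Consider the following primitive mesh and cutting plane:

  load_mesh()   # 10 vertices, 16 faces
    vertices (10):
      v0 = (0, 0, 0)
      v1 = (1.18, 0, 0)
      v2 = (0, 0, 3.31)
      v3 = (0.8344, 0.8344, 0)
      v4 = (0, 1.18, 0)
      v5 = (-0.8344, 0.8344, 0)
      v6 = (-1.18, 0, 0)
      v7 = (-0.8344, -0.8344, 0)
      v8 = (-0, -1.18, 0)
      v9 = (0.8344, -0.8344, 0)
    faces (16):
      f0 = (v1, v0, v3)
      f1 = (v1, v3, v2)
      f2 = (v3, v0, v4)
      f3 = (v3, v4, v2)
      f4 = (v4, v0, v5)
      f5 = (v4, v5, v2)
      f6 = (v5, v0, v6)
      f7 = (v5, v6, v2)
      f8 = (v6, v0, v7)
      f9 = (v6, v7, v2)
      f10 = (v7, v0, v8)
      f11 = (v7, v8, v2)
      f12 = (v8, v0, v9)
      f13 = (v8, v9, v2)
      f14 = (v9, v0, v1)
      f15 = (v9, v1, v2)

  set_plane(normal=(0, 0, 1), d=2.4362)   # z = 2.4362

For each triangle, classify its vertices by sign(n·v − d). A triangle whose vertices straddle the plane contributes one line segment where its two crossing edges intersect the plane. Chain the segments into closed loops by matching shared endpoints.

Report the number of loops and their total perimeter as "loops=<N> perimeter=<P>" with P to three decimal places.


Straddling triangles (8 of 16):
  (v1,v3,v2) [--+] → (0.220272, 0.220272, 2.4362)–(0.311506, 0, 2.4362)  len=0.2384
  (v3,v4,v2) [--+] → (0, 0.311506, 2.4362)–(0.220272, 0.220272, 2.4362)  len=0.2384
  (v4,v5,v2) [--+] → (-0.220272, 0.220272, 2.4362)–(0, 0.311506, 2.4362)  len=0.2384
  (v5,v6,v2) [--+] → (-0.311506, 0, 2.4362)–(-0.220272, 0.220272, 2.4362)  len=0.2384
  (v6,v7,v2) [--+] → (-0.220272, -0.220272, 2.4362)–(-0.311506, 0, 2.4362)  len=0.2384
  (v7,v8,v2) [--+] → (0, -0.311506, 2.4362)–(-0.220272, -0.220272, 2.4362)  len=0.2384
  (v8,v9,v2) [--+] → (0.220272, -0.220272, 2.4362)–(0, -0.311506, 2.4362)  len=0.2384
  (v9,v1,v2) [--+] → (0.311506, 0, 2.4362)–(0.220272, -0.220272, 2.4362)  len=0.2384

Chained into 1 loop(s):
  loop 1: 8 segments, perimeter = 1.9073
Total perimeter = 1.907

loops=1 perimeter=1.907


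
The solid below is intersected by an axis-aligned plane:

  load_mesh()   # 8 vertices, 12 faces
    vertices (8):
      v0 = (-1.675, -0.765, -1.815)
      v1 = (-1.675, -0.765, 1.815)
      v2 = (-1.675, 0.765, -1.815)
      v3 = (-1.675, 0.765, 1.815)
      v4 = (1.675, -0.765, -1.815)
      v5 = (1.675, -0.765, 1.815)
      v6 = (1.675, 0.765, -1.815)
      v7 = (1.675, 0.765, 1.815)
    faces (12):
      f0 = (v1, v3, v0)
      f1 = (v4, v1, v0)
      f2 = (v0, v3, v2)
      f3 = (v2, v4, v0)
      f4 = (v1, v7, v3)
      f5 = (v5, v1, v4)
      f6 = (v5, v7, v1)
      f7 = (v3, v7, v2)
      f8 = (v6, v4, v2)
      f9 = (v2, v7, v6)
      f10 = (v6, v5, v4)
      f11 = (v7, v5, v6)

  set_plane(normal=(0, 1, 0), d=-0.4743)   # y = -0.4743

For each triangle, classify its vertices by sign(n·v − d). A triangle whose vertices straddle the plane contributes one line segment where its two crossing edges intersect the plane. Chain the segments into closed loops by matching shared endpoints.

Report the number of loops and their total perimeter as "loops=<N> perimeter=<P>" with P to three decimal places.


loops=1 perimeter=13.960

Straddling triangles (8 of 12):
  (v1,v3,v0) [-+-] → (-1.675, -0.4743, 1.815)–(-1.675, -0.4743, -1.1253)  len=2.9403
  (v0,v3,v2) [-++] → (-1.675, -0.4743, -1.1253)–(-1.675, -0.4743, -1.815)  len=0.6897
  (v2,v4,v0) [+--] → (1.0385, -0.4743, -1.815)–(-1.675, -0.4743, -1.815)  len=2.7135
  (v1,v7,v3) [-++] → (-1.0385, -0.4743, 1.815)–(-1.675, -0.4743, 1.815)  len=0.6365
  (v5,v7,v1) [-+-] → (1.675, -0.4743, 1.815)–(-1.0385, -0.4743, 1.815)  len=2.7135
  (v6,v4,v2) [+-+] → (1.675, -0.4743, -1.815)–(1.0385, -0.4743, -1.815)  len=0.6365
  (v6,v5,v4) [+--] → (1.675, -0.4743, 1.1253)–(1.675, -0.4743, -1.815)  len=2.9403
  (v7,v5,v6) [+-+] → (1.675, -0.4743, 1.815)–(1.675, -0.4743, 1.1253)  len=0.6897

Chained into 1 loop(s):
  loop 1: 8 segments, perimeter = 13.9600
Total perimeter = 13.960


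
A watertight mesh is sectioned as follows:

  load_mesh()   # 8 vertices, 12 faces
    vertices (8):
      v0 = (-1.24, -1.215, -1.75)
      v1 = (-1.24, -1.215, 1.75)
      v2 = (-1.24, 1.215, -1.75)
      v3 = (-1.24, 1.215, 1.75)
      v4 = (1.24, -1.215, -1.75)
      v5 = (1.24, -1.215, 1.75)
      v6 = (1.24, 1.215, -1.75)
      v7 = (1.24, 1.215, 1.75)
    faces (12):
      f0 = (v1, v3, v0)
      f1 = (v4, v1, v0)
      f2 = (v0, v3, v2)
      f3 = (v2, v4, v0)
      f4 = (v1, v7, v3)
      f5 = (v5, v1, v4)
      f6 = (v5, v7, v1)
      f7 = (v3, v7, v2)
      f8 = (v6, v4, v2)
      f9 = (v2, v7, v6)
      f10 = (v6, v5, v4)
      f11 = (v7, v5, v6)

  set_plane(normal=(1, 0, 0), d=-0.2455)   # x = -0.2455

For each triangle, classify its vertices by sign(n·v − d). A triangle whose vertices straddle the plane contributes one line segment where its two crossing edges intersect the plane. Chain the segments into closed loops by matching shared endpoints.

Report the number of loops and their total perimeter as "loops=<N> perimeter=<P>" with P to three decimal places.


loops=1 perimeter=11.860

Straddling triangles (8 of 12):
  (v4,v1,v0) [+--] → (-0.2455, -1.215, 0.346472)–(-0.2455, -1.215, -1.75)  len=2.0965
  (v2,v4,v0) [-+-] → (-0.2455, 0.24055, -1.75)–(-0.2455, -1.215, -1.75)  len=1.4556
  (v1,v7,v3) [-+-] → (-0.2455, -0.24055, 1.75)–(-0.2455, 1.215, 1.75)  len=1.4556
  (v5,v1,v4) [+-+] → (-0.2455, -1.215, 1.75)–(-0.2455, -1.215, 0.346472)  len=1.4035
  (v5,v7,v1) [++-] → (-0.2455, -0.24055, 1.75)–(-0.2455, -1.215, 1.75)  len=0.9744
  (v3,v7,v2) [-+-] → (-0.2455, 1.215, 1.75)–(-0.2455, 1.215, -0.346472)  len=2.0965
  (v6,v4,v2) [++-] → (-0.2455, 0.24055, -1.75)–(-0.2455, 1.215, -1.75)  len=0.9744
  (v2,v7,v6) [-++] → (-0.2455, 1.215, -0.346472)–(-0.2455, 1.215, -1.75)  len=1.4035

Chained into 1 loop(s):
  loop 1: 8 segments, perimeter = 11.8600
Total perimeter = 11.860


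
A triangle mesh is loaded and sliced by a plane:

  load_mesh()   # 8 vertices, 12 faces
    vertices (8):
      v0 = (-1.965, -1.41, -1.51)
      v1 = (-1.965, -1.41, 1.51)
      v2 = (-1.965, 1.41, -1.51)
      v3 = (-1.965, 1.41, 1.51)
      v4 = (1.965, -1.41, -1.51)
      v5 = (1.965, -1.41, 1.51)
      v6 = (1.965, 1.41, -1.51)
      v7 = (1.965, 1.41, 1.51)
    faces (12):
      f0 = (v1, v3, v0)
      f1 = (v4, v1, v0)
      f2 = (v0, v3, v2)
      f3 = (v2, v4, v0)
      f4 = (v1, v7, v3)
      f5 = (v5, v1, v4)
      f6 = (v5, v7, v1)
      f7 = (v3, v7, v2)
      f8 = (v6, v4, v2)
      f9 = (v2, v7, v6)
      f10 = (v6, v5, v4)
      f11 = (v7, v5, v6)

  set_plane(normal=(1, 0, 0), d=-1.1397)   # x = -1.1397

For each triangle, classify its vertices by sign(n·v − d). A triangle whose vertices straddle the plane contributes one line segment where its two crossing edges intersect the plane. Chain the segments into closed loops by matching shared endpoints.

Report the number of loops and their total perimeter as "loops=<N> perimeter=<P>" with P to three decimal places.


loops=1 perimeter=11.680

Straddling triangles (8 of 12):
  (v4,v1,v0) [+--] → (-1.1397, -1.41, 0.8758)–(-1.1397, -1.41, -1.51)  len=2.3858
  (v2,v4,v0) [-+-] → (-1.1397, 0.8178, -1.51)–(-1.1397, -1.41, -1.51)  len=2.2278
  (v1,v7,v3) [-+-] → (-1.1397, -0.8178, 1.51)–(-1.1397, 1.41, 1.51)  len=2.2278
  (v5,v1,v4) [+-+] → (-1.1397, -1.41, 1.51)–(-1.1397, -1.41, 0.8758)  len=0.6342
  (v5,v7,v1) [++-] → (-1.1397, -0.8178, 1.51)–(-1.1397, -1.41, 1.51)  len=0.5922
  (v3,v7,v2) [-+-] → (-1.1397, 1.41, 1.51)–(-1.1397, 1.41, -0.8758)  len=2.3858
  (v6,v4,v2) [++-] → (-1.1397, 0.8178, -1.51)–(-1.1397, 1.41, -1.51)  len=0.5922
  (v2,v7,v6) [-++] → (-1.1397, 1.41, -0.8758)–(-1.1397, 1.41, -1.51)  len=0.6342

Chained into 1 loop(s):
  loop 1: 8 segments, perimeter = 11.6800
Total perimeter = 11.680


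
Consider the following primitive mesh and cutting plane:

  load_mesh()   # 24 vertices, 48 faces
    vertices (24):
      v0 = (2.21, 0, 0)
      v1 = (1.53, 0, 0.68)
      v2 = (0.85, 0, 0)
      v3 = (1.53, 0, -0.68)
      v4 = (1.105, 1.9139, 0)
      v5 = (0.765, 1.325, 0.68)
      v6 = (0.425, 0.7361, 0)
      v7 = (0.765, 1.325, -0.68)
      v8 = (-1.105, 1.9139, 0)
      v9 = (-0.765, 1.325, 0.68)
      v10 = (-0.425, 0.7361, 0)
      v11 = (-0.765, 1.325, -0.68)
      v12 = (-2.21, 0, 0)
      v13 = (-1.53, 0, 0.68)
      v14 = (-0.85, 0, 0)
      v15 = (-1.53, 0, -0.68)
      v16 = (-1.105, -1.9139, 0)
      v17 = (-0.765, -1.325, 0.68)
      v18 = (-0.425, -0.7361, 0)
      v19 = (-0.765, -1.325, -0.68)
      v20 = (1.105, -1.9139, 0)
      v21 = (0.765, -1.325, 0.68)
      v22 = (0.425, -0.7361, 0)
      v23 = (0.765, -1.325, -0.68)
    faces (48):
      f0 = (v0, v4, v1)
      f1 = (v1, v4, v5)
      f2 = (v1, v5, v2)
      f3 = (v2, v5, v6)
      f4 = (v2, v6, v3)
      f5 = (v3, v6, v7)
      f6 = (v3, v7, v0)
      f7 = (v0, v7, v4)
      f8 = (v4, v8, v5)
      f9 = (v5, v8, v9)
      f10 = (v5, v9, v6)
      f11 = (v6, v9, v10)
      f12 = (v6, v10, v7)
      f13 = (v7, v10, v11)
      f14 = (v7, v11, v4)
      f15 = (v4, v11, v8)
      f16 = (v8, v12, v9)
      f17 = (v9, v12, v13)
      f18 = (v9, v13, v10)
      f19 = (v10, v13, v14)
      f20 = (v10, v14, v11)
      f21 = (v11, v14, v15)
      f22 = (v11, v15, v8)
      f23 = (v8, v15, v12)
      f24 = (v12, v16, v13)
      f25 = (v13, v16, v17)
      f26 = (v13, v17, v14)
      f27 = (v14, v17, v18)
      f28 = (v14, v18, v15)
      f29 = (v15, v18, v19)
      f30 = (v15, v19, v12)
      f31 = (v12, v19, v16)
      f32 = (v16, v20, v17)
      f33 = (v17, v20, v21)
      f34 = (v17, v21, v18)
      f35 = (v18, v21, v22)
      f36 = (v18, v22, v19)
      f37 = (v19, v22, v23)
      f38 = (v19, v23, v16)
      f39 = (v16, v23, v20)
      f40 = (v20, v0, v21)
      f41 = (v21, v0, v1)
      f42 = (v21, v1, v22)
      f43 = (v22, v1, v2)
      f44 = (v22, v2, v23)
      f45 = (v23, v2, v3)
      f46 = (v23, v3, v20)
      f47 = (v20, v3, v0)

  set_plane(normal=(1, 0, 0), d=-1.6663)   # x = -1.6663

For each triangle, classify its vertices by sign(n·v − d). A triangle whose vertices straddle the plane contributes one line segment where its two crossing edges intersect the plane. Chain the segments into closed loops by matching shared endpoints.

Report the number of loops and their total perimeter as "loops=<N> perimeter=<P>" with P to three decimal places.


loops=1 perimeter=4.350

Straddling triangles (6 of 48):
  (v8,v12,v9) [+-+] → (-1.6663, 0.941708, 0)–(-1.6663, 0.498548, 0.255859)  len=0.5117
  (v9,v12,v13) [+-+] → (-1.6663, 0.498548, 0.255859)–(-1.6663, 0, 0.5437)  len=0.5757
  (v8,v15,v12) [++-] → (-1.6663, 0, -0.5437)–(-1.6663, 0.941708, 0)  len=1.0874
  (v12,v16,v13) [-++] → (-1.6663, -0.941708, 0)–(-1.6663, 0, 0.5437)  len=1.0874
  (v15,v19,v12) [++-] → (-1.6663, -0.498548, -0.255859)–(-1.6663, 0, -0.5437)  len=0.5757
  (v12,v19,v16) [-++] → (-1.6663, -0.498548, -0.255859)–(-1.6663, -0.941708, 0)  len=0.5117

Chained into 1 loop(s):
  loop 1: 6 segments, perimeter = 4.3496
Total perimeter = 4.350
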